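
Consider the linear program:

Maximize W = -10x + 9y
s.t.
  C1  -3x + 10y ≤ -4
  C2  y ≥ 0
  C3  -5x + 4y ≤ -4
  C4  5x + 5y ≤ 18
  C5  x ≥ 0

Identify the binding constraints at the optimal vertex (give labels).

Extreme points and W = -10x + 9y:
  (4/3, 0) → W = -40/3
  (40/13, 34/65) → W = -1694/65
  (18/5, 0) → W = -36

The maximum is at (4/3, 0). Substituting into each constraint, equality holds for C1 and C2; the remaining constraints have slack.

C1 and C2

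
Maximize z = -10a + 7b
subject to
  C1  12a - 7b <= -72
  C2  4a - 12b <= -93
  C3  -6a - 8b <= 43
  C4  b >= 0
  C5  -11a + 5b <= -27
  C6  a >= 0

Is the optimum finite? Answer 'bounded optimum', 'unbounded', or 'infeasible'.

From the feasible point (549/17, 1116/17), moving in the direction (5, 11) keeps every constraint satisfied while z increases without bound.

unbounded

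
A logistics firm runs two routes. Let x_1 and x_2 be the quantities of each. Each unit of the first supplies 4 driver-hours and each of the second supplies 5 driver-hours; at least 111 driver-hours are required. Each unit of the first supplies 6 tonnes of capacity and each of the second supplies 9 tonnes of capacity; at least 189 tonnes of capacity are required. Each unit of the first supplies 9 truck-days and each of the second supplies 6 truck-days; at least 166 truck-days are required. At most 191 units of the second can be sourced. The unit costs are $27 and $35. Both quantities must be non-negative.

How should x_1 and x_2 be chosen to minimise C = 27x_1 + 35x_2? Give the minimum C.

x_1 = 9, x_2 = 15, minimum C = 768

Extreme points and C = 27x_1 + 35x_2:
  (0, 83/3) → C = 2905/3
  (0, 191) → C = 6685
  (63/2, 0) → C = 1701/2
  (9, 15) → C = 768
  (164/21, 335/21) → C = 16153/21
The feasible region is unbounded (it extends along (1, 0)), but C strictly increases along every unbounded feasible direction, so there is no improving ray and the minimum is attained at a vertex.

At the optimal vertex, 4x_1 + 5x_2 = 111 and 6x_1 + 9x_2 = 189.
Solving simultaneously gives x_1 = 9, x_2 = 15.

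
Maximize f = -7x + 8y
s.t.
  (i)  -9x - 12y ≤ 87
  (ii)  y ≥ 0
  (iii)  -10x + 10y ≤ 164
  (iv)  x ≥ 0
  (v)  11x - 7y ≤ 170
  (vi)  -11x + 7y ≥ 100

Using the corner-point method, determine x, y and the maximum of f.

The binding constraints are -10x + 10y = 164 and -11x + 7y = 100.
Solving simultaneously gives x = 37/10, y = 201/10.

x = 37/10, y = 201/10, maximum f = 1349/10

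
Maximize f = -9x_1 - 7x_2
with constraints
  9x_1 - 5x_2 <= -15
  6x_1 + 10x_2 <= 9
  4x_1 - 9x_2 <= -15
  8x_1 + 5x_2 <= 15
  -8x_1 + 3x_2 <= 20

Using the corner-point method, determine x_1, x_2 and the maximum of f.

Vertices and f = -9x_1 - 7x_2:
  (-7/8, 57/40) → f = -21/10
  (-60/61, 75/61) → f = 15/61
  (-173/98, 96/49) → f = 213/98
  (-9/4, 2/3) → f = 187/12

x_1 = -9/4, x_2 = 2/3, maximum f = 187/12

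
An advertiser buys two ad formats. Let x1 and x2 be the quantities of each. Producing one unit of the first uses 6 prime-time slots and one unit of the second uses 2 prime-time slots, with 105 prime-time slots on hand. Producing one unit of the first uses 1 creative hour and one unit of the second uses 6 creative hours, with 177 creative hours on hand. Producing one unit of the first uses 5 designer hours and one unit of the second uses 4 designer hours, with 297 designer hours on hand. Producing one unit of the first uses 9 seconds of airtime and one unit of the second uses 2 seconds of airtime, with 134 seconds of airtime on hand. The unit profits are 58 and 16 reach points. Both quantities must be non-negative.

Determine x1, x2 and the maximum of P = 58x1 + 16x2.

Corner points and P = 58x1 + 16x2:
  (0, 0) → P = 0
  (0, 59/2) → P = 472
  (134/9, 0) → P = 7772/9
  (138/17, 957/34) → P = 15660/17
  (29/3, 47/2) → P = 2810/3

The binding constraints are 6x1 + 2x2 = 105 and 9x1 + 2x2 = 134.
Solving simultaneously gives x1 = 29/3, x2 = 47/2.

x1 = 29/3, x2 = 47/2, maximum P = 2810/3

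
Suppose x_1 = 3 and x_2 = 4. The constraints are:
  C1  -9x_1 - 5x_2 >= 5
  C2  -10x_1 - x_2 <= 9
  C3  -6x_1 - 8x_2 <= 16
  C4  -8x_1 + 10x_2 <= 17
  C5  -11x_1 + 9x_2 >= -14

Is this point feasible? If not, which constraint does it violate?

Constraint C1: -9x_1 - 5x_2 = -47, which is not ≥ 5. All other constraints are satisfied.

not feasible — violates C1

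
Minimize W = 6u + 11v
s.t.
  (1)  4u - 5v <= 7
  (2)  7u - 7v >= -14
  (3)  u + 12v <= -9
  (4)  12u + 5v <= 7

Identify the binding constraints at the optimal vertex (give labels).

Corner points and W = 6u + 11v:
  (-17, -15) → W = -267
  (39/53, -43/53) → W = -239/53
  (-33/13, -7/13) → W = -275/13

The minimum is at (-17, -15). Substituting into each constraint, equality holds for (1) and (2); the remaining constraints have slack.

(1) and (2)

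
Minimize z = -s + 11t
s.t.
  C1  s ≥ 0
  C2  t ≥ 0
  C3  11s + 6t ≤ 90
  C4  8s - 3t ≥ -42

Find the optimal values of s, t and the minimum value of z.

s = 90/11, t = 0, minimum z = -90/11

Extreme points and z = -s + 11t:
  (0, 0) → z = 0
  (0, 14) → z = 154
  (90/11, 0) → z = -90/11
  (2/9, 394/27) → z = 4328/27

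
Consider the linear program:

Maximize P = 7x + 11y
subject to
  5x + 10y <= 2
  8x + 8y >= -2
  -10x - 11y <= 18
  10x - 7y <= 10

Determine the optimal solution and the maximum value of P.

The optimum lies where 5x + 10y = 2 and 10x - 7y = 10.
Solving simultaneously gives x = 38/45, y = -2/9.

x = 38/45, y = -2/9, maximum P = 52/15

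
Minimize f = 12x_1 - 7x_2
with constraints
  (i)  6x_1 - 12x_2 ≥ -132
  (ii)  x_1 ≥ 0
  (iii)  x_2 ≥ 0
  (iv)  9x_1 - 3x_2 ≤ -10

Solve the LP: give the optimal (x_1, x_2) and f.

x_1 = 0, x_2 = 11, minimum f = -77

Feasible corners and f = 12x_1 - 7x_2:
  (0, 11) → f = -77
  (46/15, 188/15) → f = -764/15
  (0, 10/3) → f = -70/3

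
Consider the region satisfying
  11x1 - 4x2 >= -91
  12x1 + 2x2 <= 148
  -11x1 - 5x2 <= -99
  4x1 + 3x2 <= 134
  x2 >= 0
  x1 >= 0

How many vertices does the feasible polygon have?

Pairwise boundary intersections that survive every other constraint:
  (263/49, 1838/49)
  (0, 91/4)
  (44/7, 254/7)
  (37/3, 0)
  (9, 0)
  (0, 99/5)

6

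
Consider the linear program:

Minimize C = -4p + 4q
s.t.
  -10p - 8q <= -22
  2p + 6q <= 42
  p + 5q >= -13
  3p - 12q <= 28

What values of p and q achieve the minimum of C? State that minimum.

Feasible corners and C = -4p + 4q:
  (-51/11, 94/11) → C = 580/11
  (61/18, -107/72) → C = -39/2
  (16, 5/3) → C = -172/3

The binding constraints are 2p + 6q = 42 and 3p - 12q = 28.
Solving simultaneously gives p = 16, q = 5/3.

p = 16, q = 5/3, minimum C = -172/3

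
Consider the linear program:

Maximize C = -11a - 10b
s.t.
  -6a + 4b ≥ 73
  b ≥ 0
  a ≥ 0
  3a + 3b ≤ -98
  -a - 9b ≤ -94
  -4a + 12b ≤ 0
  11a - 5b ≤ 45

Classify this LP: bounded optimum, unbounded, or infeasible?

infeasible

The boundaries -4a + 12b = 0 and 11a - 5b = 45 meet at (135/28, 45/28), but that point violates -6a + 4b ≥ 73. Every candidate vertex is excluded by some other constraint, so the feasible region is empty.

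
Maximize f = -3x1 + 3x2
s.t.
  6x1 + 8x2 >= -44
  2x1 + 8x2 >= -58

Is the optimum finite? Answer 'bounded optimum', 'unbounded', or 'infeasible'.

From the feasible point (7/2, -65/8), moving in the direction (-8, 6) keeps every constraint satisfied while f increases without bound.

unbounded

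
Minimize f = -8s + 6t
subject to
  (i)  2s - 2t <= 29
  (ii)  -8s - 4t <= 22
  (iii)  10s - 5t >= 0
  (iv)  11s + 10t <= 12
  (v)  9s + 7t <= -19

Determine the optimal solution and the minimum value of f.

Corner points and f = -8s + 6t:
  (3, -23/2) → f = -93
  (165/32, -299/32) → f = -1557/16
  (-11/8, -11/4) → f = -11/2
  (-19/23, -38/23) → f = -76/23

The optimum lies where 2s - 2t = 29 and 9s + 7t = -19.
Solving simultaneously gives s = 165/32, t = -299/32.

s = 165/32, t = -299/32, minimum f = -1557/16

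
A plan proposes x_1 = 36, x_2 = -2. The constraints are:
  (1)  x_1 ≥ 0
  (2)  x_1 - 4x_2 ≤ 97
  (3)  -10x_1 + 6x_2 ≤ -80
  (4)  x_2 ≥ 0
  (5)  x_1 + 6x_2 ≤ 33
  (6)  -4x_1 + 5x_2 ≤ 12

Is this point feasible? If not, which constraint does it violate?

Constraint (4): x_2 = -2, which is not ≥ 0. All other constraints are satisfied.

not feasible — violates (4)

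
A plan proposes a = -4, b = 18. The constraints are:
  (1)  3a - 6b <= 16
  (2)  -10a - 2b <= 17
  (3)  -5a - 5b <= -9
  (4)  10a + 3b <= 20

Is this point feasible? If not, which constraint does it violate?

feasible

(1): -120 ≤ 16 ✓
(2): 4 ≤ 17 ✓
(3): -70 ≤ -9 ✓
(4): 14 ≤ 20 ✓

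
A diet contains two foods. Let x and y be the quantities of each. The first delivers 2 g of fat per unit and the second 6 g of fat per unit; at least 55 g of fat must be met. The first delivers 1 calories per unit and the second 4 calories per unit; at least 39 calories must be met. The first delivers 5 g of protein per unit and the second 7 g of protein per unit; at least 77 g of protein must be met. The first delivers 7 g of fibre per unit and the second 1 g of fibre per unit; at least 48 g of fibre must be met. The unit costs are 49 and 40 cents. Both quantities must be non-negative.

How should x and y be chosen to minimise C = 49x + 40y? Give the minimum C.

Vertices and C = 49x + 40y:
  (0, 48) → C = 1920
  (39, 0) → C = 1911
  (17/3, 25/3) → C = 611
The feasible region is unbounded (it extends along (0, 1), (1, 0)), but C strictly increases along every unbounded feasible direction, so there is no improving ray and the minimum is attained at a vertex.

x = 17/3, y = 25/3, minimum C = 611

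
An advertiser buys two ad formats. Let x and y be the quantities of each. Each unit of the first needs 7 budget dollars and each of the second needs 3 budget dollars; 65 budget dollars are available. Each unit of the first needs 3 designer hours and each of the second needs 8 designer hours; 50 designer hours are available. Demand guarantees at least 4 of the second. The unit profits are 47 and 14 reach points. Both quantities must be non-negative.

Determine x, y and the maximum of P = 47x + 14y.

Vertices and P = 47x + 14y:
  (0, 25/4) → P = 175/2
  (0, 4) → P = 56
  (6, 4) → P = 338

x = 6, y = 4, maximum P = 338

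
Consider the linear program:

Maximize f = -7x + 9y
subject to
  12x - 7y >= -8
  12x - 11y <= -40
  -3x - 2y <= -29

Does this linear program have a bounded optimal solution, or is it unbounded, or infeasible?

From the feasible point (187/45, 124/15), moving in the direction (11, 12) keeps every constraint satisfied while f increases without bound.

unbounded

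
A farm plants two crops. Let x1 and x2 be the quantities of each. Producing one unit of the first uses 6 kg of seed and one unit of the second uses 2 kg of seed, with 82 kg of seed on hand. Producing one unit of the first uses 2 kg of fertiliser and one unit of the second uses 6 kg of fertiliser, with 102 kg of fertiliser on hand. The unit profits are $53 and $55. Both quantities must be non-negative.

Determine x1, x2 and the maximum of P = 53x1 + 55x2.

Extreme points and P = 53x1 + 55x2:
  (0, 0) → P = 0
  (0, 17) → P = 935
  (41/3, 0) → P = 2173/3
  (9, 14) → P = 1247

At the optimal vertex, 6x1 + 2x2 = 82 and 2x1 + 6x2 = 102.
Solving simultaneously gives x1 = 9, x2 = 14.

x1 = 9, x2 = 14, maximum P = 1247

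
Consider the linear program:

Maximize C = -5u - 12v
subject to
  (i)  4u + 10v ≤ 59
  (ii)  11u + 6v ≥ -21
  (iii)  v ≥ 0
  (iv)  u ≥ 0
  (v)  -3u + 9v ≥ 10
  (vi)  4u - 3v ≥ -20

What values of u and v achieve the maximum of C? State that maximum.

u = 0, v = 10/9, maximum C = -40/3

Extreme points and C = -5u - 12v:
  (0, 59/10) → C = -354/5
  (431/66, 217/66) → C = -4759/66
  (0, 10/9) → C = -40/3

The optimum lies where u = 0 and -3u + 9v = 10.
Solving simultaneously gives u = 0, v = 10/9.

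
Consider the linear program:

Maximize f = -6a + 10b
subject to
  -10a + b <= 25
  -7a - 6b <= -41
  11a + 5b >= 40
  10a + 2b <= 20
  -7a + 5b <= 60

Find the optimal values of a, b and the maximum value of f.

The binding constraints are 10a + 2b = 20 and -7a + 5b = 60.
Solving simultaneously gives a = -5/16, b = 185/16.

a = -5/16, b = 185/16, maximum f = 235/2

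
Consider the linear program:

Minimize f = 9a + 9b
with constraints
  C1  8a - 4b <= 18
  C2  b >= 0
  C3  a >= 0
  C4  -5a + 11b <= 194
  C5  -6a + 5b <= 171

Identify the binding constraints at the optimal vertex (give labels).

Feasible corners and f = 9a + 9b:
  (9/4, 0) → f = 81/4
  (487/34, 821/34) → f = 5886/17
  (0, 0) → f = 0
  (0, 194/11) → f = 1746/11

The minimum is at (0, 0). Substituting into each constraint, equality holds for C2 and C3; the remaining constraints have slack.

C2 and C3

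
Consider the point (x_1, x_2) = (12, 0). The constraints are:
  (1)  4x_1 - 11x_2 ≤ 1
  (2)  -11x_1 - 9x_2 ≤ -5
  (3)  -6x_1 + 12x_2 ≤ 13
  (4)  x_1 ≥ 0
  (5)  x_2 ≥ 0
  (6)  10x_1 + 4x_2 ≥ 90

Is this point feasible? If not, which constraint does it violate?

not feasible — violates (1)

Constraint (1): 4x_1 - 11x_2 = 48, which is not ≤ 1. All other constraints are satisfied.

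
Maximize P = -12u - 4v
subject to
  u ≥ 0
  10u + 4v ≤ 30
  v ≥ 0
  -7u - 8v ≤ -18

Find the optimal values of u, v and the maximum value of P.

Feasible corners and P = -12u - 4v:
  (0, 15/2) → P = -30
  (0, 9/4) → P = -9
  (3, 0) → P = -36
  (18/7, 0) → P = -216/7

u = 0, v = 9/4, maximum P = -9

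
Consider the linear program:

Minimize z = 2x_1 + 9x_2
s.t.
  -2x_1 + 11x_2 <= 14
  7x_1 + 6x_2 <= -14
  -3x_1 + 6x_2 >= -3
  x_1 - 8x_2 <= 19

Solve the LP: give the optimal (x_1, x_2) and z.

x_1 = -321/5, x_2 = -52/5, minimum z = -222

Feasible corners and z = 2x_1 + 9x_2:
  (-238/89, 70/89) → z = 154/89
  (-321/5, -52/5) → z = -222
  (-11/10, -21/20) → z = -233/20
  (-5, -3) → z = -37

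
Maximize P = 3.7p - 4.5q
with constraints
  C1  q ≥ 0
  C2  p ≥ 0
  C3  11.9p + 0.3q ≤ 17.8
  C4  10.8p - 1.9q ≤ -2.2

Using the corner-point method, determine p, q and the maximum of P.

p = 0, q = 22/19, maximum P = -99/19

Vertices and P = 3.7p - 4.5q:
  (0, 178/3) → P = -267
  (0, 22/19) → P = -99/19
  (3316/2585, 21842/2585) → P = -430099/12925

The optimum lies where p = 0 and 10.8p - 1.9q = -2.2.
Solving simultaneously gives p = 0, q = 22/19.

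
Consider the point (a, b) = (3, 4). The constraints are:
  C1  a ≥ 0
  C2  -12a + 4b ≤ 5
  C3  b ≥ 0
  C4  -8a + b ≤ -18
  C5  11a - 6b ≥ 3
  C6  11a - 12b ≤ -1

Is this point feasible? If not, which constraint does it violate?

feasible

C1: 3 ≥ 0 ✓
C2: -20 ≤ 5 ✓
C3: 4 ≥ 0 ✓
C4: -20 ≤ -18 ✓
C5: 9 ≥ 3 ✓
C6: -15 ≤ -1 ✓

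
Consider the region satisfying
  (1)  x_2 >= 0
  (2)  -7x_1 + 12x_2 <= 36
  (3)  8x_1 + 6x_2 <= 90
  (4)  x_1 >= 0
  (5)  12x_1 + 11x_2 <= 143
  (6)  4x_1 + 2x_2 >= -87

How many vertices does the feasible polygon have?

Intersecting each pair of boundary lines and keeping only the points that satisfy every inequality leaves:
  (45/4, 0)
  (0, 0)
  (0, 3)
  (1320/221, 1433/221)
  (33/4, 4)

5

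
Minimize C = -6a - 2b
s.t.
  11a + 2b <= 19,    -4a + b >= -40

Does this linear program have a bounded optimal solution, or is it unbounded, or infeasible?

unbounded

From the feasible point (99/19, -364/19), moving in the direction (-2, 11) keeps every constraint satisfied while C decreases without bound.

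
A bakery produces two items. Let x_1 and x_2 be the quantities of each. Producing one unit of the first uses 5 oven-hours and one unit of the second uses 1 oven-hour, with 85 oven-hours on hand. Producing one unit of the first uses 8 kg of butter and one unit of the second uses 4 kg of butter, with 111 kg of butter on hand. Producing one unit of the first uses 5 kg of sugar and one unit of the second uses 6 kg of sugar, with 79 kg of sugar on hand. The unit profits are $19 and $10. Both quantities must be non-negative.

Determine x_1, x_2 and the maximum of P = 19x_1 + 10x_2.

Feasible corners and P = 19x_1 + 10x_2:
  (0, 0) → P = 0
  (0, 79/6) → P = 395/3
  (111/8, 0) → P = 2109/8
  (25/2, 11/4) → P = 265

x_1 = 25/2, x_2 = 11/4, maximum P = 265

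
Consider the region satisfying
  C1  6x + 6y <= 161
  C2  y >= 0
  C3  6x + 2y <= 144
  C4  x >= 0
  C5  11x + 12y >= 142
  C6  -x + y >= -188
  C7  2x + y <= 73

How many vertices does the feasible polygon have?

5

Intersecting each pair of boundary lines and keeping only the points that satisfy every inequality leaves:
  (271/12, 17/4)
  (0, 161/6)
  (24, 0)
  (142/11, 0)
  (0, 71/6)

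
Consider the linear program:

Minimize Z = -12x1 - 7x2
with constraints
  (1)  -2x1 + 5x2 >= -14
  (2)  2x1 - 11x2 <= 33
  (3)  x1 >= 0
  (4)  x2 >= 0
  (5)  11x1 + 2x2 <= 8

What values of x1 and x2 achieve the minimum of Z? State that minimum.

x1 = 0, x2 = 4, minimum Z = -28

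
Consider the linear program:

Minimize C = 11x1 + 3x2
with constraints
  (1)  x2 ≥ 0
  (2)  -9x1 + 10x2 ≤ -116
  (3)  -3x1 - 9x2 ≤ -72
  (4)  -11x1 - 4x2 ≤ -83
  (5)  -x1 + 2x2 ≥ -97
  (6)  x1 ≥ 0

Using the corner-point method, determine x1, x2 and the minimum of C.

Vertices and C = 11x1 + 3x2:
  (24, 0) → C = 264
  (97, 0) → C = 1067
  (588/37, 100/37) → C = 6768/37
The feasible region is unbounded (it extends along (10, 9), (2, 1)), but C strictly increases along every unbounded feasible direction, so there is no improving ray and the minimum is attained at a vertex.

x1 = 588/37, x2 = 100/37, minimum C = 6768/37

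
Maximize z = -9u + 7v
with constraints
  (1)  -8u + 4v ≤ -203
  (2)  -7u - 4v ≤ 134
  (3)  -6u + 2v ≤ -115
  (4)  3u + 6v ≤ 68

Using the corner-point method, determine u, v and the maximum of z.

Extreme points and z = -9u + 7v:
  (27/4, -149/4) → z = -643/2
  (149/6, -13/12) → z = -2773/12
  (96/19, -1609/38) → z = -12991/38
The feasible region is unbounded (it extends along (4, -7), (2, -1)), but z strictly decreases along every unbounded feasible direction, so there is no improving ray and the maximum is attained at a vertex.

u = 149/6, v = -13/12, maximum z = -2773/12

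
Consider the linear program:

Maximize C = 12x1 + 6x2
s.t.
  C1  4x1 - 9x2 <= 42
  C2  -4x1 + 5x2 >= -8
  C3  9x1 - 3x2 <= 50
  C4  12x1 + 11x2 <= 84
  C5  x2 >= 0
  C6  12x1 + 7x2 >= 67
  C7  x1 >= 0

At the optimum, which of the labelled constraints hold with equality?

C2 and C4

Vertices and C = 12x1 + 6x2:
  (127/26, 30/13) → C = 942/13
  (391/88, 43/22) → C = 1431/22
  (149/48, 17/4) → C = 251/4

The maximum is at (127/26, 30/13). Substituting into each constraint, equality holds for C2 and C4; the remaining constraints have slack.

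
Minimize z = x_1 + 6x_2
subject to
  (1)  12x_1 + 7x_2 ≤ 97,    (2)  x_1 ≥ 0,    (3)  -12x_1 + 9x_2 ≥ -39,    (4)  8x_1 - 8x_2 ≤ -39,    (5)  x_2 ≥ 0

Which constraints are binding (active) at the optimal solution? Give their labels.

(2) and (4)

Corner points and z = x_1 + 6x_2:
  (0, 97/7) → z = 582/7
  (503/152, 311/38) → z = 7967/152
  (0, 39/8) → z = 117/4

The minimum is at (0, 39/8). Substituting into each constraint, equality holds for (2) and (4); the remaining constraints have slack.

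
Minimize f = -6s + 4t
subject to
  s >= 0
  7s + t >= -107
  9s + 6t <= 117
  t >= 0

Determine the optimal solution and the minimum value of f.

s = 13, t = 0, minimum f = -78

Corner points and f = -6s + 4t:
  (0, 39/2) → f = 78
  (0, 0) → f = 0
  (13, 0) → f = -78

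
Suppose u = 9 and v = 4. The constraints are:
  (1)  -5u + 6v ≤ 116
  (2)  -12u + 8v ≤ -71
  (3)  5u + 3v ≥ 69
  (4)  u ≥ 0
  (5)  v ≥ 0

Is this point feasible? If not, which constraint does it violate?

Constraint (3): 5u + 3v = 57, which is not ≥ 69. All other constraints are satisfied.

not feasible — violates (3)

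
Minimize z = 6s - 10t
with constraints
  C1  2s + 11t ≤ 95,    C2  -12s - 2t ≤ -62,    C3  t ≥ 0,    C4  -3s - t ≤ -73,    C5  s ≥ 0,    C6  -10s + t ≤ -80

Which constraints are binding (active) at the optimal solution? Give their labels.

C1 and C4

Feasible corners and z = 6s - 10t:
  (95/2, 0) → z = 285
  (708/31, 139/31) → z = 2858/31
  (73/3, 0) → z = 146

The minimum is at (708/31, 139/31). Substituting into each constraint, equality holds for C1 and C4; the remaining constraints have slack.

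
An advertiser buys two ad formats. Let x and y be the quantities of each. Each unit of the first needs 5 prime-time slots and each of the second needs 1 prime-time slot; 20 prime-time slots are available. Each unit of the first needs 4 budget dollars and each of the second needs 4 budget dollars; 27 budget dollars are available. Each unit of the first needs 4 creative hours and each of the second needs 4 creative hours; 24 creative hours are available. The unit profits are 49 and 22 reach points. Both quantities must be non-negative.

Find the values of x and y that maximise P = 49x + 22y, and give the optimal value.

Corner points and P = 49x + 22y:
  (0, 0) → P = 0
  (0, 6) → P = 132
  (4, 0) → P = 196
  (7/2, 5/2) → P = 453/2

The optimum lies where 5x + y = 20 and 4x + 4y = 24.
Solving simultaneously gives x = 7/2, y = 5/2.

x = 7/2, y = 5/2, maximum P = 453/2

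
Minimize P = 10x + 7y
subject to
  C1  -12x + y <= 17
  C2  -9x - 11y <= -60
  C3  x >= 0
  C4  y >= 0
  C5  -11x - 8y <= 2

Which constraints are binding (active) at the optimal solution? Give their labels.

C2 and C3

Feasible corners and P = 10x + 7y:
  (0, 17) → P = 119
  (0, 60/11) → P = 420/11
  (20/3, 0) → P = 200/3
The feasible region is unbounded (it extends along (1, 12), (1, 0)), but P strictly increases along every unbounded feasible direction, so there is no improving ray and the minimum is attained at a vertex.

The minimum is at (0, 60/11). Substituting into each constraint, equality holds for C2 and C3; the remaining constraints have slack.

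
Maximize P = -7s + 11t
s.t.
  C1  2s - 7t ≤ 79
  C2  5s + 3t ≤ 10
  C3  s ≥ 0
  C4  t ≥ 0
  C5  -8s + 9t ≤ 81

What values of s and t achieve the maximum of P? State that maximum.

The binding constraints are 5s + 3t = 10 and s = 0.
Solving simultaneously gives s = 0, t = 10/3.

s = 0, t = 10/3, maximum P = 110/3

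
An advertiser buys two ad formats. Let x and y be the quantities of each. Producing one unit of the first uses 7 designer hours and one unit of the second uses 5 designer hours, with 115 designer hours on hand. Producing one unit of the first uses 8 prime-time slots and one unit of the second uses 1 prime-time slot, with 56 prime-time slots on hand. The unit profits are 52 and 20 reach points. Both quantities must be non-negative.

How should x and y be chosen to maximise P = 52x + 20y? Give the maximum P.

Vertices and P = 52x + 20y:
  (0, 0) → P = 0
  (0, 23) → P = 460
  (7, 0) → P = 364
  (5, 16) → P = 580

The binding constraints are 7x + 5y = 115 and 8x + y = 56.
Solving simultaneously gives x = 5, y = 16.

x = 5, y = 16, maximum P = 580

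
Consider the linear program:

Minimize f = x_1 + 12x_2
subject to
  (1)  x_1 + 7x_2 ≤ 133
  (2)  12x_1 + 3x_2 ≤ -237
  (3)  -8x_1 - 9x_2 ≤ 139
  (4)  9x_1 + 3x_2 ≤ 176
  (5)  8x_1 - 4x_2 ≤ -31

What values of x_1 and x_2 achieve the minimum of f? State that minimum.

x_1 = -143/7, x_2 = 19/7, minimum f = 85/7

Feasible corners and f = x_1 + 12x_2:
  (-686/27, 611/27) → f = 6646/27
  (-2170/47, 1203/47) → f = 12266/47
  (-143/7, 19/7) → f = 85/7

The optimum lies where 12x_1 + 3x_2 = -237 and -8x_1 - 9x_2 = 139.
Solving simultaneously gives x_1 = -143/7, x_2 = 19/7.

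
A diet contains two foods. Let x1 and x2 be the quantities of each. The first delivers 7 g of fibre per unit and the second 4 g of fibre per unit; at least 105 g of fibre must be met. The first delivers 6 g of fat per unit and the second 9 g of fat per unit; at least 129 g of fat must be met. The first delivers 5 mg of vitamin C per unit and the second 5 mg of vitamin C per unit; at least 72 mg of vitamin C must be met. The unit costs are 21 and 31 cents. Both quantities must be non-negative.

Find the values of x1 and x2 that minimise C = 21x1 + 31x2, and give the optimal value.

The feasible region is unbounded (it extends along (0, 1), (1, 0)), but C strictly increases along every unbounded feasible direction, so there is no improving ray and the minimum is attained at a vertex.

x1 = 11, x2 = 7, minimum C = 448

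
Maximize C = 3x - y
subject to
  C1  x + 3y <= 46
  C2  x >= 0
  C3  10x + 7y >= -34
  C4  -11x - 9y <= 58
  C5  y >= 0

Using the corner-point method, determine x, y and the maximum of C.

x = 46, y = 0, maximum C = 138

Corner points and C = 3x - y:
  (0, 46/3) → C = -46/3
  (46, 0) → C = 138
  (0, 0) → C = 0

The optimum lies where x + 3y = 46 and y = 0.
Solving simultaneously gives x = 46, y = 0.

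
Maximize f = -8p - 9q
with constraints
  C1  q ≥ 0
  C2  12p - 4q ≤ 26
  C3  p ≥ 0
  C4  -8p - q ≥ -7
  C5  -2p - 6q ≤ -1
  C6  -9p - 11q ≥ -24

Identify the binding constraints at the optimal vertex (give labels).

Extreme points and f = -8p - 9q:
  (7/8, 0) → f = -7
  (1/2, 0) → f = -4
  (0, 1/6) → f = -3/2
  (0, 24/11) → f = -216/11
  (53/79, 129/79) → f = -1585/79

The maximum is at (0, 1/6). Substituting into each constraint, equality holds for C3 and C5; the remaining constraints have slack.

C3 and C5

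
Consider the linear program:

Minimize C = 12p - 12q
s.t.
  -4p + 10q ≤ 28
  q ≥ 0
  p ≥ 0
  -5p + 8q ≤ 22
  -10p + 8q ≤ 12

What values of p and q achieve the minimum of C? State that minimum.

p = 26/17, q = 58/17, minimum C = -384/17

Corner points and C = 12p - 12q:
  (26/17, 58/17) → C = -384/17
  (0, 0) → C = 0
  (0, 3/2) → C = -18
The feasible region is unbounded (it extends along (5, 2), (1, 0)), but C strictly increases along every unbounded feasible direction, so there is no improving ray and the minimum is attained at a vertex.

The binding constraints are -4p + 10q = 28 and -10p + 8q = 12.
Solving simultaneously gives p = 26/17, q = 58/17.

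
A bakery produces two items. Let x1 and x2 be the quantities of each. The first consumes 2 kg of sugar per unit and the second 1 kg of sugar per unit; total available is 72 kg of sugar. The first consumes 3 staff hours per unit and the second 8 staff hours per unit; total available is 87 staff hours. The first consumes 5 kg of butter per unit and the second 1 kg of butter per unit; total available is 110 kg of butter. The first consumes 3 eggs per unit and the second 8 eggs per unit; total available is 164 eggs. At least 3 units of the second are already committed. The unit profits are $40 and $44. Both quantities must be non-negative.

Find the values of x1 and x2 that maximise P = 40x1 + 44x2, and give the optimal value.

Feasible corners and P = 40x1 + 44x2:
  (0, 87/8) → P = 957/2
  (0, 3) → P = 132
  (21, 3) → P = 972

At the optimal vertex, 3x1 + 8x2 = 87 and x2 = 3.
Solving simultaneously gives x1 = 21, x2 = 3.

x1 = 21, x2 = 3, maximum P = 972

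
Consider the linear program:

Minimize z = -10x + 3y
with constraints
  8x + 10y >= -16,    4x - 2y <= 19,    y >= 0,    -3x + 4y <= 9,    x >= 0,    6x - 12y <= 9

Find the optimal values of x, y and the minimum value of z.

x = 47/5, y = 93/10, minimum z = -661/10

Corner points and z = -10x + 3y:
  (47/5, 93/10) → z = -661/10
  (35/6, 13/6) → z = -311/6
  (0, 0) → z = 0
  (3/2, 0) → z = -15
  (0, 9/4) → z = 27/4

The optimum lies where 4x - 2y = 19 and -3x + 4y = 9.
Solving simultaneously gives x = 47/5, y = 93/10.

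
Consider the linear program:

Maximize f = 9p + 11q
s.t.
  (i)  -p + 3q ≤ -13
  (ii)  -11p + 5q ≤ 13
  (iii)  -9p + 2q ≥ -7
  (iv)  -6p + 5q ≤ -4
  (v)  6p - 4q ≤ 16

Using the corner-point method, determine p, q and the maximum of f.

p = -2/7, q = -31/7, maximum f = -359/7

Feasible corners and f = 9p + 11q:
  (-26/7, -39/7) → f = -663/7
  (-2/7, -31/7) → f = -359/7
  (-66/7, -127/7) → f = -1991/7

The binding constraints are -p + 3q = -13 and 6p - 4q = 16.
Solving simultaneously gives p = -2/7, q = -31/7.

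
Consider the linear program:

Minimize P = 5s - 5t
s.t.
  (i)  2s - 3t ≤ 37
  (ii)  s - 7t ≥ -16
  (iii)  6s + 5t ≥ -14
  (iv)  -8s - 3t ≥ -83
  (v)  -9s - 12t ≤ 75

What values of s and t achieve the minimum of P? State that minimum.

s = -178/47, t = 82/47, minimum P = -1300/47

Extreme points and P = 5s - 5t:
  (143/28, -125/14) → P = 1965/28
  (12, -13/3) → P = 245/3
  (-178/47, 82/47) → P = -1300/47
  (533/59, 211/59) → P = 1610/59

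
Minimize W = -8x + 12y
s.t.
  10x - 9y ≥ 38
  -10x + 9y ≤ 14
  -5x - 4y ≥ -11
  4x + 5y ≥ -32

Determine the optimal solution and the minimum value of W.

Corner points and W = -8x + 12y:
  (251/85, -16/17) → W = -2968/85
  (-49/43, -236/43) → W = -2440/43
  (61/3, -68/3) → W = -1304/3

At the optimal vertex, -5x - 4y = -11 and 4x + 5y = -32.
Solving simultaneously gives x = 61/3, y = -68/3.

x = 61/3, y = -68/3, minimum W = -1304/3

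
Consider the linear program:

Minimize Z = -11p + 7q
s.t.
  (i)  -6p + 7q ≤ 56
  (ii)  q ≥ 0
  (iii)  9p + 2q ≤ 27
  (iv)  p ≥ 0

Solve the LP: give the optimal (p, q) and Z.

Feasible corners and Z = -11p + 7q:
  (77/75, 222/25) → Z = 763/15
  (0, 8) → Z = 56
  (3, 0) → Z = -33
  (0, 0) → Z = 0

The binding constraints are q = 0 and 9p + 2q = 27.
Solving simultaneously gives p = 3, q = 0.

p = 3, q = 0, minimum Z = -33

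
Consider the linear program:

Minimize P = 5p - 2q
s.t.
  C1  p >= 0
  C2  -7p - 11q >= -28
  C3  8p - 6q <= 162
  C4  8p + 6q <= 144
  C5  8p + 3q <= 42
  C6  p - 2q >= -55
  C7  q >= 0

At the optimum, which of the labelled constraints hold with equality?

C1 and C2

Feasible corners and P = 5p - 2q:
  (0, 28/11) → P = -56/11
  (0, 0) → P = 0
  (4, 0) → P = 20

The minimum is at (0, 28/11). Substituting into each constraint, equality holds for C1 and C2; the remaining constraints have slack.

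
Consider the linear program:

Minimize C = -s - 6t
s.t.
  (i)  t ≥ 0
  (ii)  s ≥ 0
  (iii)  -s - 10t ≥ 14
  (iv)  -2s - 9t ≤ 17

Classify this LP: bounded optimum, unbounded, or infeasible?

infeasible

The boundaries t = 0 and s = 0 meet at (0, 0), but that point violates -s - 10t ≥ 14. Every candidate vertex is excluded by some other constraint, so the feasible region is empty.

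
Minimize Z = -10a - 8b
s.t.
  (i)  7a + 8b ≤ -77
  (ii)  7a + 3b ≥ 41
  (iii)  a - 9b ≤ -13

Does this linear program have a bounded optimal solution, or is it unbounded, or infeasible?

infeasible

The boundaries 7a + 8b = -77 and 7a + 3b = 41 meet at (559/35, -118/5), but that point violates a - 9b ≤ -13. Every candidate vertex is excluded by some other constraint, so the feasible region is empty.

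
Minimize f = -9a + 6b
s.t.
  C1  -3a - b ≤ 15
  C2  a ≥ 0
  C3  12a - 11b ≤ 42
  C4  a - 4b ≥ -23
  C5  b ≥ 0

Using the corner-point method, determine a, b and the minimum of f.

Extreme points and f = -9a + 6b:
  (0, 23/4) → f = 69/2
  (0, 0) → f = 0
  (421/37, 318/37) → f = -1881/37
  (7/2, 0) → f = -63/2

a = 421/37, b = 318/37, minimum f = -1881/37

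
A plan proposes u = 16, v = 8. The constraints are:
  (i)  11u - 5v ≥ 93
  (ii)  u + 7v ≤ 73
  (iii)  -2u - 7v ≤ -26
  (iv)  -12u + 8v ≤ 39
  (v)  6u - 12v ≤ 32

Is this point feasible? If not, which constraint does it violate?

(i): 136 ≥ 93 ✓
(ii): 72 ≤ 73 ✓
(iii): -88 ≤ -26 ✓
(iv): -128 ≤ 39 ✓
(v): 0 ≤ 32 ✓

feasible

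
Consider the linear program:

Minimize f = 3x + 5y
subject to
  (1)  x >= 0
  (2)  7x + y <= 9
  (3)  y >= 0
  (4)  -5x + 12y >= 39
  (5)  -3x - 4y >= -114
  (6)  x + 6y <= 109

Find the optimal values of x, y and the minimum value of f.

x = 0, y = 13/4, minimum f = 65/4

Feasible corners and f = 3x + 5y:
  (0, 9) → f = 45
  (0, 13/4) → f = 65/4
  (69/89, 318/89) → f = 1797/89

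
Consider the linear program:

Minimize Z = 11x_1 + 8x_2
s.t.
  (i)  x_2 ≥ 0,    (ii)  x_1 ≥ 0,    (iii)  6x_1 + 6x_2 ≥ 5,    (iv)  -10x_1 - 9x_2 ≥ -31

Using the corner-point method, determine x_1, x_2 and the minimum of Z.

Corner points and Z = 11x_1 + 8x_2:
  (5/6, 0) → Z = 55/6
  (31/10, 0) → Z = 341/10
  (0, 5/6) → Z = 20/3
  (0, 31/9) → Z = 248/9

x_1 = 0, x_2 = 5/6, minimum Z = 20/3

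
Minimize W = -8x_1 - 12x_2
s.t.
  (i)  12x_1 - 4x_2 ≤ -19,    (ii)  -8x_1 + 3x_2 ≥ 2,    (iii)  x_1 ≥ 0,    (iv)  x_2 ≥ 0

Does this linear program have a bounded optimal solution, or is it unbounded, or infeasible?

unbounded

From the feasible point (0, 19/4), moving in the direction (0, 1) keeps every constraint satisfied while W decreases without bound.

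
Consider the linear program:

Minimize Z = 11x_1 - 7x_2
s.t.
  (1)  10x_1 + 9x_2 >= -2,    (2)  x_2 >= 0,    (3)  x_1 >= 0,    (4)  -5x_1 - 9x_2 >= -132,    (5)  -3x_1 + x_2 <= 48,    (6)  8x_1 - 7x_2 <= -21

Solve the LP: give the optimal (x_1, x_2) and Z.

x_1 = 0, x_2 = 44/3, minimum Z = -308/3

Extreme points and Z = 11x_1 - 7x_2:
  (0, 44/3) → Z = -308/3
  (0, 3) → Z = -21
  (735/107, 1161/107) → Z = -42/107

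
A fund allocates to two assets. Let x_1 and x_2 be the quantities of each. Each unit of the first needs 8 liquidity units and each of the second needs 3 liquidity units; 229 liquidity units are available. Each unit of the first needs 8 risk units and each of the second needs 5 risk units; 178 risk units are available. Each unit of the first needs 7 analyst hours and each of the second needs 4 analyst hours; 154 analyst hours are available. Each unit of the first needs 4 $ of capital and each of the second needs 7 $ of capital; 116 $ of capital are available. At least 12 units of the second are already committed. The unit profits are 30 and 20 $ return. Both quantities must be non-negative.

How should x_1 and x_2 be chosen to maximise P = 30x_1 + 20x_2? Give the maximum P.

Corner points and P = 30x_1 + 20x_2:
  (0, 116/7) → P = 2320/7
  (0, 12) → P = 240
  (8, 12) → P = 480

The optimum lies where 4x_1 + 7x_2 = 116 and x_2 = 12.
Solving simultaneously gives x_1 = 8, x_2 = 12.

x_1 = 8, x_2 = 12, maximum P = 480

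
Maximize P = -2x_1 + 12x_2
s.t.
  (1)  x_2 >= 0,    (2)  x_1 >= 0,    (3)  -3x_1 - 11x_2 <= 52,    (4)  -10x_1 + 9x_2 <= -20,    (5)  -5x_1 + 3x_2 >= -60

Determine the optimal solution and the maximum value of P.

The optimum lies where -10x_1 + 9x_2 = -20 and -5x_1 + 3x_2 = -60.
Solving simultaneously gives x_1 = 32, x_2 = 100/3.

x_1 = 32, x_2 = 100/3, maximum P = 336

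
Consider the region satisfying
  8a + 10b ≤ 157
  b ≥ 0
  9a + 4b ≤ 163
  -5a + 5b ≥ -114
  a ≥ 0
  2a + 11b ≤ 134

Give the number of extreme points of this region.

Intersecting each pair of boundary lines and keeping only the points that satisfy every inequality leaves:
  (501/29, 109/58)
  (387/68, 379/34)
  (163/9, 0)
  (0, 0)
  (0, 134/11)

5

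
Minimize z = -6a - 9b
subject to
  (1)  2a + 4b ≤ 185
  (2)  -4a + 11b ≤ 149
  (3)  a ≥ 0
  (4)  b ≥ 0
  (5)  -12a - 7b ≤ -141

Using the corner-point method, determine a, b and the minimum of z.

a = 185/2, b = 0, minimum z = -555

The binding constraints are 2a + 4b = 185 and b = 0.
Solving simultaneously gives a = 185/2, b = 0.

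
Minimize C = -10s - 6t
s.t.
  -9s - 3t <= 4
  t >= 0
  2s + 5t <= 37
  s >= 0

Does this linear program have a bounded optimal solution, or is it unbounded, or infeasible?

Corner points and C = -10s - 6t:
  (37/2, 0) → C = -185
  (0, 0) → C = 0
  (0, 37/5) → C = -222/5
The feasible region has finitely many vertices and no improving ray; the minimum is -185 at (37/2, 0).

bounded optimum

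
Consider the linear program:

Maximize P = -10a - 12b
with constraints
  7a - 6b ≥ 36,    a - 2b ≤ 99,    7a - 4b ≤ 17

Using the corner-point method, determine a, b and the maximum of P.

Vertices and P = -10a - 12b:
  (-261/4, -657/8) → P = 1638
  (-3, -19/2) → P = 144
  (-181/5, -338/5) → P = 5866/5

The optimum lies where 7a - 6b = 36 and a - 2b = 99.
Solving simultaneously gives a = -261/4, b = -657/8.

a = -261/4, b = -657/8, maximum P = 1638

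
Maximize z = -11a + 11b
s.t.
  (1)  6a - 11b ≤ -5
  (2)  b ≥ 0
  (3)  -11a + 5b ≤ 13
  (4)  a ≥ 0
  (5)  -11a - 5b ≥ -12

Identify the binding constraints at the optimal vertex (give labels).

Corner points and z = -11a + 11b:
  (0, 5/11) → z = 5
  (107/151, 127/151) → z = 220/151
  (0, 12/5) → z = 132/5

The maximum is at (0, 12/5). Substituting into each constraint, equality holds for (4) and (5); the remaining constraints have slack.

(4) and (5)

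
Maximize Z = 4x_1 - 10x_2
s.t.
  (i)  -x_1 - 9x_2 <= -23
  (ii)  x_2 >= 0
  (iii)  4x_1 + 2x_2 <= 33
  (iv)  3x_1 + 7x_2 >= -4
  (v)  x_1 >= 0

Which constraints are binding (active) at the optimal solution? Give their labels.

Vertices and Z = 4x_1 - 10x_2:
  (251/34, 59/34) → Z = 207/17
  (0, 23/9) → Z = -230/9
  (0, 33/2) → Z = -165

The maximum is at (251/34, 59/34). Substituting into each constraint, equality holds for (i) and (iii); the remaining constraints have slack.

(i) and (iii)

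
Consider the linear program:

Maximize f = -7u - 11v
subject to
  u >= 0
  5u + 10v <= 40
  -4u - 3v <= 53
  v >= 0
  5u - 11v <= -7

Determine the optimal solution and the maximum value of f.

Corner points and f = -7u - 11v:
  (0, 4) → f = -44
  (0, 7/11) → f = -7
  (74/21, 47/21) → f = -345/7

u = 0, v = 7/11, maximum f = -7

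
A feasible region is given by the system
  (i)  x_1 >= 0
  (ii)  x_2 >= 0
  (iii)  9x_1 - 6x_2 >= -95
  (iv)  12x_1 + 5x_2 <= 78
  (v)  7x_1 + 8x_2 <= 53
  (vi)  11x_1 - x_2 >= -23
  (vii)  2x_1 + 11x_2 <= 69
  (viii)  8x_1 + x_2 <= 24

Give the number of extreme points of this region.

The feasible vertices (each the meet of two boundaries and inside every other half-plane) are:
  (0, 0)
  (0, 69/11)
  (3, 0)
  (31/61, 377/61)
  (139/57, 256/57)

5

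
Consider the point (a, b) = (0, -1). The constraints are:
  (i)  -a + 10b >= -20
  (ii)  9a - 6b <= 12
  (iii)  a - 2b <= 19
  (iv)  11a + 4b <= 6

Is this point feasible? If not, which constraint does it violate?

feasible

(i): -10 ≥ -20 ✓
(ii): 6 ≤ 12 ✓
(iii): 2 ≤ 19 ✓
(iv): -4 ≤ 6 ✓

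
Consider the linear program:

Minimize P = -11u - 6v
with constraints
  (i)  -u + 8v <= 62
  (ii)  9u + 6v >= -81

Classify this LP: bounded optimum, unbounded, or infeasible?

From the feasible point (-170/13, 159/26), moving in the direction (6, -9) keeps every constraint satisfied while P decreases without bound.

unbounded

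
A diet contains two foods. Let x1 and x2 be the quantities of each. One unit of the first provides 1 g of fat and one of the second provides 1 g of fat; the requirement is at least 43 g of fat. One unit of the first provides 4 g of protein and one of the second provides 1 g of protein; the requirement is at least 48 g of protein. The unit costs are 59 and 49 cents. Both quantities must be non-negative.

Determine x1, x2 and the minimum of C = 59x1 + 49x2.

Vertices and C = 59x1 + 49x2:
  (0, 48) → C = 2352
  (43, 0) → C = 2537
  (5/3, 124/3) → C = 6371/3
The feasible region is unbounded (it extends along (0, 1), (1, 0)), but C strictly increases along every unbounded feasible direction, so there is no improving ray and the minimum is attained at a vertex.

x1 = 5/3, x2 = 124/3, minimum C = 6371/3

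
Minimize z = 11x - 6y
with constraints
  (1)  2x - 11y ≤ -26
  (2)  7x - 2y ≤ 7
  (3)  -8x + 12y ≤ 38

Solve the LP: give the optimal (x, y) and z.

x = -53/32, y = 33/16, minimum z = -979/32

Vertices and z = 11x - 6y:
  (129/73, 196/73) → z = 243/73
  (-53/32, 33/16) → z = -979/32
  (40/17, 161/34) → z = -43/17

The optimum lies where 2x - 11y = -26 and -8x + 12y = 38.
Solving simultaneously gives x = -53/32, y = 33/16.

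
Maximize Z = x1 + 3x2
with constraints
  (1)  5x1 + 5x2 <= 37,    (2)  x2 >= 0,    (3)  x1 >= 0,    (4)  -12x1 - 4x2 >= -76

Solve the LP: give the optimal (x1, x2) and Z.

Vertices and Z = x1 + 3x2:
  (0, 37/5) → Z = 111/5
  (29/5, 8/5) → Z = 53/5
  (0, 0) → Z = 0
  (19/3, 0) → Z = 19/3

x1 = 0, x2 = 37/5, maximum Z = 111/5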